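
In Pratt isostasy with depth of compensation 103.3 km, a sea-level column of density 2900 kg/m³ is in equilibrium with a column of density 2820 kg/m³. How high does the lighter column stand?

2.93 km

ρ_ref D = ρ (D + h) → h = D (ρ_ref − ρ)/ρ.
h = 103.3 km × (2900 − 2820)/2820 = 2.93 km.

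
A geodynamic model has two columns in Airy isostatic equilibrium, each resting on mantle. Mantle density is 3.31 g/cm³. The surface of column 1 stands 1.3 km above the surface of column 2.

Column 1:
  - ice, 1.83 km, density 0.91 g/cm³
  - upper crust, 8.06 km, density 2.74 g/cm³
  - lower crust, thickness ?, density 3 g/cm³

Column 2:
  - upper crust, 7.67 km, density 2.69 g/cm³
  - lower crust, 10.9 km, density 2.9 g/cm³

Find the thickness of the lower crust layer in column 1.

14.6 km

Take the compensation level at the base of the deeper column (depth z_c below the surface of column 1) and equate Σ ρ_i t_i down to z_c; mantle fills any gap and the z_c terms cancel.
Column 1: 1.83×0.91 + 8.06×2.74 + x×3 + (z_c − 9.89 − x)×3.31
Column 2: 1.3×0 + 7.67×2.69 + 10.9×2.9 + (z_c − 1.3 − 18.57)×3.31
The z_c×3.31 term appears on both sides and cancels. Collect the known terms of each column as K = Σ(ρt)_known − 3.31 × (depth of known layers): K_1 = 23.7497 − 3.31×9.89 = −8.9862; K_2 = 52.2423 − 3.31×(1.3 + 18.57) = −13.5274.
Balance: K_1 − x×(3.31 − 3) = K_2, so x = (K_1 − K_2)/(3.31 − 3) = 4.5412/0.31 = 14.6 km.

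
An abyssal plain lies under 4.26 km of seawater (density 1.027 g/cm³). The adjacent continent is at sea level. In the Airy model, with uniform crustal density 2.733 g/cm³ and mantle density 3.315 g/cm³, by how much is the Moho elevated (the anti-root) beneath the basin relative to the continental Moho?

12.5 km

For local isostatic compensation: replacing crust with seawater at the top is compensated by replacing crust with mantle at the base: d (ρ_c − ρ_w) = a (ρ_m − ρ_c).
a = d (ρ_c − ρ_w)/(ρ_m − ρ_c) = 4.26 km × 1.706/0.582 = 12.5 km.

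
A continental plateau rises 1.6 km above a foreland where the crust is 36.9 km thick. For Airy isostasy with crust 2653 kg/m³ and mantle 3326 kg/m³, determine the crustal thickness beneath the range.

44.8 km

Root depth r = h ρ_c / (ρ_m − ρ_c) = 1.6 km × 2653 / 673 = 6.307 km.
Total thickness = T + h + r = 36.9 km + 1.6 km + 6.307 km = 44.8 km.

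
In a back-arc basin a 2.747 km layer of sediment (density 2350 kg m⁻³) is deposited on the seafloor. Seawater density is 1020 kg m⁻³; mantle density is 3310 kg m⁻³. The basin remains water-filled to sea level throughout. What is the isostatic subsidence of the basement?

Submarine loading: the sediment displaces seawater, and the subsidence is in turn flooded, so s (ρ_m − ρ_w) = t (ρ_sed − ρ_w).
s = 2.747 km × (2350 − 1020) / (3310 − 1020) = 1.6 km.

1.6 km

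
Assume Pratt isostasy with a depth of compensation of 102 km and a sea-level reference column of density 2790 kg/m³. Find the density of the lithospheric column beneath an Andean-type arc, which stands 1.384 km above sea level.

Pratt balance: ρ_ref D = ρ (D + h).
ρ = ρ_ref D/(D + h) = 2790 × 102 km/(102 km + 1.384 km) = 2750 kg/m³.

2750 kg/m³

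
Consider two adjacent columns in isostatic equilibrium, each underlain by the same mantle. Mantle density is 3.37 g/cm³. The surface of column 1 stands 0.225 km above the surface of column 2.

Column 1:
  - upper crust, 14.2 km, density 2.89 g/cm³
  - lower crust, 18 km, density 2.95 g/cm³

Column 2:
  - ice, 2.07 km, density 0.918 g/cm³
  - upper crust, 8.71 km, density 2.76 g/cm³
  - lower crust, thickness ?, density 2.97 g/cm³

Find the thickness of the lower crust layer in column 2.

Take the compensation level at the base of the deeper column (depth z_c below the surface of column 1) and equate Σ ρ_i t_i down to z_c; mantle fills any gap and the z_c terms cancel.
Column 1: 14.2×2.89 + 18×2.95 + (z_c − 32.2)×3.37
Column 2: 0.225×0 + 2.07×0.918 + 8.71×2.76 + x×2.97 + (z_c − 0.225 − 10.78 − x)×3.37
The z_c×3.37 term appears on both sides and cancels. Collect the known terms of each column as K = Σ(ρt)_known − 3.37 × (depth of known layers): K_1 = 94.138 − 3.37×32.2 = −14.376; K_2 = 25.93986 − 3.37×(0.225 + 10.78) = −11.14699.
Balance: K_1 = K_2 − x×(3.37 − 2.97), so x = (K_2 − K_1)/(3.37 − 2.97) = 3.22901/0.4 = 8.07 km.

8.07 km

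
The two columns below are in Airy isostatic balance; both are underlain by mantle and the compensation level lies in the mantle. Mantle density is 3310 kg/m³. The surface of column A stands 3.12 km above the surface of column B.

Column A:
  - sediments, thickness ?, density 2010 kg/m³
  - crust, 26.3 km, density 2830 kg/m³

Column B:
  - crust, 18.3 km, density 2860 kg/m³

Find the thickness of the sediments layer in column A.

Take the compensation level at the base of the deeper column (depth z_c below the surface of column A) and equate Σ ρ_i t_i down to z_c; mantle fills any gap and the z_c terms cancel.
Column A: x×2010 + 26.3×2830 + (z_c − 26.3 − x)×3310
Column B: 3.12×0 + 18.3×2860 + (z_c − 3.12 − 18.3)×3310
The z_c×3310 term appears on both sides and cancels. Collect the known terms of each column as K = Σ(ρt)_known − 3310 × (depth of known layers): K_A = 74429 − 3310×26.3 = −12624; K_B = 52338 − 3310×(3.12 + 18.3) = −18562.2.
Balance: K_A − x×(3310 − 2010) = K_B, so x = (K_A − K_B)/(3310 − 2010) = 5938.2/1300 = 4.57 km.

4.57 km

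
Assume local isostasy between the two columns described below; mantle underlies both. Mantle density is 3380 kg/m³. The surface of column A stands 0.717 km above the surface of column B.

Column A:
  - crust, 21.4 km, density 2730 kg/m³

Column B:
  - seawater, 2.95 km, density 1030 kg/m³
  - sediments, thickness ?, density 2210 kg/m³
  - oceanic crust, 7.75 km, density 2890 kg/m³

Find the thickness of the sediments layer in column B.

Take the compensation level at the base of the deeper column (depth z_c below the surface of column A) and equate Σ ρ_i t_i down to z_c; mantle fills any gap and the z_c terms cancel.
Column A: 21.4×2730 + (z_c − 21.4)×3380
Column B: 0.717×0 + 2.95×1030 + x×2210 + 7.75×2890 + (z_c − 0.717 − 10.7 − x)×3380
The z_c×3380 term appears on both sides and cancels. Collect the known terms of each column as K = Σ(ρt)_known − 3380 × (depth of known layers): K_A = 58422 − 3380×21.4 = −13910; K_B = 25436 − 3380×(0.717 + 10.7) = −13153.46.
Balance: K_A = K_B − x×(3380 − 2210), so x = (K_B − K_A)/(3380 − 2210) = 756.54/1170 = 0.647 km.

0.647 km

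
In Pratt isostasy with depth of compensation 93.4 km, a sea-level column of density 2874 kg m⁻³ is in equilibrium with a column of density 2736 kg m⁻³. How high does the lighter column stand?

4.71 km

ρ_ref D = ρ (D + h) → h = D (ρ_ref − ρ)/ρ.
h = 93.4 km × (2874 − 2736)/2736 = 4.71 km.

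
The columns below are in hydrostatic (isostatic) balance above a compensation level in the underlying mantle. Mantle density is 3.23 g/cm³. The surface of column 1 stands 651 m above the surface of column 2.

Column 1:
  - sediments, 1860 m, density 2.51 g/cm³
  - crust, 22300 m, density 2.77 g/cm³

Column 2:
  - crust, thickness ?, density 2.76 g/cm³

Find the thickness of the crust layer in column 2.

20200 m

Take the compensation level at the base of the deeper column (depth z_c below the surface of column 1) and equate Σ ρ_i t_i down to z_c; mantle fills any gap and the z_c terms cancel.
Column 1: 1860×2.51 + 22300×2.77 + (z_c − 24160)×3.23
Column 2: 651×0 + x×2.76 + (z_c − 651 − 0 − x)×3.23
The z_c×3.23 term appears on both sides and cancels. Collect the known terms of each column as K = Σ(ρt)_known − 3.23 × (depth of known layers): K_1 = 66439.6 − 3.23×24160 = −11597.2; K_2 = 0 − 3.23×(651 + 0) = −2102.73.
Balance: K_1 = K_2 − x×(3.23 − 2.76), so x = (K_2 − K_1)/(3.23 − 2.76) = 9494.47/0.47 = 20200 m.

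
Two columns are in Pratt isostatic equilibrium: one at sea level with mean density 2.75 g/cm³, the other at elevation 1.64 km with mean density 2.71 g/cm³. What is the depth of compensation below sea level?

ρ_ref D = ρ (D + h) → D (ρ_ref − ρ) = ρ h.
D = ρ h/(ρ_ref − ρ) = 2.71 × 1.64 km/(2.75 − 2.71) = 111 km.

111 km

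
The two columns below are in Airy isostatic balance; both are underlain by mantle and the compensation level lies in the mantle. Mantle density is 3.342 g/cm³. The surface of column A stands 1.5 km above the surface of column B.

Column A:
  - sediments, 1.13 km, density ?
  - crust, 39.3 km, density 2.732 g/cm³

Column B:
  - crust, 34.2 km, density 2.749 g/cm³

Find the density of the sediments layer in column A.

Take the compensation level at the base of the deeper column (depth z_c below the surface of column A) and equate Σ ρ_i t_i down to z_c; mantle fills any gap and the z_c terms cancel.
Column A: 1.13×ρ + 39.3×2.732 + (z_c − 40.43)×3.342
Column B: 1.5×0 + 34.2×2.749 + (z_c − 1.5 − 34.2)×3.342
The z_c×3.342 term appears on both sides and cancels. Collect the known terms of each column as K = Σ(ρt)_known − 3.342 × (depth of known layers): K_A = 107.3676 − 3.342×40.43 = −27.74946; K_B = 94.0158 − 3.342×(1.5 + 34.2) = −25.2936.
Balance: K_A + 1.13×ρ = K_B, so ρ = (K_B − K_A)/1.13 = 2.45586/1.13 = 2.17 g/cm³.

2.17 g/cm³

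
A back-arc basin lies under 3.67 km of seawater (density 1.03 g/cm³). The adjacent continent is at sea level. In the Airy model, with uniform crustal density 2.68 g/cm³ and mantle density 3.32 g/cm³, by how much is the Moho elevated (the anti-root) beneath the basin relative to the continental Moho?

9.46 km

By Archimedes' principle applied to the lithosphere: replacing crust with seawater at the top is compensated by replacing crust with mantle at the base: d (ρ_c − ρ_w) = a (ρ_m − ρ_c).
a = d (ρ_c − ρ_w)/(ρ_m − ρ_c) = 3.67 km × 1.65/0.64 = 9.46 km.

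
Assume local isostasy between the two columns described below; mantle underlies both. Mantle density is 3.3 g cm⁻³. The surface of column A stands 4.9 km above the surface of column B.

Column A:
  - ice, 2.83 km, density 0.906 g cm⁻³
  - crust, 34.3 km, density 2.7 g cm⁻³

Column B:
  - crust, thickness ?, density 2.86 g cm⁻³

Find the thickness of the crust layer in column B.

Take the compensation level at the base of the deeper column (depth z_c below the surface of column A) and equate Σ ρ_i t_i down to z_c; mantle fills any gap and the z_c terms cancel.
Column A: 2.83×0.906 + 34.3×2.7 + (z_c − 37.13)×3.3
Column B: 4.9×0 + x×2.86 + (z_c − 4.9 − 0 − x)×3.3
The z_c×3.3 term appears on both sides and cancels. Collect the known terms of each column as K = Σ(ρt)_known − 3.3 × (depth of known layers): K_A = 95.17398 − 3.3×37.13 = −27.35502; K_B = 0 − 3.3×(4.9 + 0) = −16.17.
Balance: K_A = K_B − x×(3.3 − 2.86), so x = (K_B − K_A)/(3.3 − 2.86) = 11.185/0.44 = 25.4 km.

25.4 km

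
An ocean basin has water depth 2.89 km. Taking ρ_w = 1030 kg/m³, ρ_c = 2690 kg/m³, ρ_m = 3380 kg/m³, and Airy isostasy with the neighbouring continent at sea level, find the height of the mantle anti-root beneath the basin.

6.95 km

By Archimedes' principle applied to the lithosphere: replacing crust with seawater at the top is compensated by replacing crust with mantle at the base: d (ρ_c − ρ_w) = a (ρ_m − ρ_c).
a = d (ρ_c − ρ_w)/(ρ_m − ρ_c) = 2.89 km × 1660/690 = 6.95 km.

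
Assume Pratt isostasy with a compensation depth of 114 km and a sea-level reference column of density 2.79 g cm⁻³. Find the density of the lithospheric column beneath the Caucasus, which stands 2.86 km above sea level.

Pratt balance: ρ_ref D = ρ (D + h).
ρ = ρ_ref D/(D + h) = 2.79 × 114 km/(114 km + 2.86 km) = 2.72 g cm⁻³.

2.72 g cm⁻³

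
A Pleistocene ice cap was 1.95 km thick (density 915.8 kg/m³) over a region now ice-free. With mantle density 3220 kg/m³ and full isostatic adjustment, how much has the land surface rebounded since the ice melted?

0.555 km

Removing the load lets mantle flow back in; uplift u satisfies ρ_ice t = ρ_m u.
u = t ρ_ice/ρ_m = 1.95 km × 915.8/3220 = 0.555 km.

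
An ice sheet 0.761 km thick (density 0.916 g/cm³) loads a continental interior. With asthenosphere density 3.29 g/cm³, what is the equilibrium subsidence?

For local isostatic compensation: the ice load ρ_ice t is balanced by mantle displaced below, ρ_m s.
s = t ρ_ice / ρ_m = 0.761 km × 0.916/3.29 = 0.212 km.

0.212 km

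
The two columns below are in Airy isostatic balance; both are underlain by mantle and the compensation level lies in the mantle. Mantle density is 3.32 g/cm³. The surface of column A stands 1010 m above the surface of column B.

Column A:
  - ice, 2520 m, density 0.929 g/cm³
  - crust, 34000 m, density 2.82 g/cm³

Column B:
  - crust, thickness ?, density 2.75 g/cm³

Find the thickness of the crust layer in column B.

Take the compensation level at the base of the deeper column (depth z_c below the surface of column A) and equate Σ ρ_i t_i down to z_c; mantle fills any gap and the z_c terms cancel.
Column A: 2520×0.929 + 34000×2.82 + (z_c − 36520)×3.32
Column B: 1010×0 + x×2.75 + (z_c − 1010 − 0 − x)×3.32
The z_c×3.32 term appears on both sides and cancels. Collect the known terms of each column as K = Σ(ρt)_known − 3.32 × (depth of known layers): K_A = 98221.08 − 3.32×36520 = −23025.32; K_B = 0 − 3.32×(1010 + 0) = −3353.2.
Balance: K_A = K_B − x×(3.32 − 2.75), so x = (K_B − K_A)/(3.32 − 2.75) = 19672.1/0.57 = 34500 m.

34500 m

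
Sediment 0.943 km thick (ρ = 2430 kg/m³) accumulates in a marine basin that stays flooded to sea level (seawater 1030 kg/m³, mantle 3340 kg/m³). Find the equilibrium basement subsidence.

Submarine loading: the sediment displaces seawater, and the subsidence is in turn flooded, so s (ρ_m − ρ_w) = t (ρ_sed − ρ_w).
s = 0.943 km × (2430 − 1030) / (3340 − 1030) = 0.572 km.

0.572 km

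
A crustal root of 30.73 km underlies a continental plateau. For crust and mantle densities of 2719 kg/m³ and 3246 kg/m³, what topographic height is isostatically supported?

Isostatic balance requires: ρ_c h = (ρ_m − ρ_c) r.
h = r (ρ_m − ρ_c) / ρ_c = 30.73 km × (3246 − 2719) / 2719 = 5.96 km.

5.96 km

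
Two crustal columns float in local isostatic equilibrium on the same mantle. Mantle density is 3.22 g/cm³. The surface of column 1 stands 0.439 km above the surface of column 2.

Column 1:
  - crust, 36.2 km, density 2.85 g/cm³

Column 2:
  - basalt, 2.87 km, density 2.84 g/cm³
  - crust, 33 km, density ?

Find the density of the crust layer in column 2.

2.89 g/cm³

Take the compensation level at the base of the deeper column (depth z_c below the surface of column 1) and equate Σ ρ_i t_i down to z_c; mantle fills any gap and the z_c terms cancel.
Column 1: 36.2×2.85 + (z_c − 36.2)×3.22
Column 2: 0.439×0 + 2.87×2.84 + 33×ρ + (z_c − 0.439 − 35.87)×3.22
The z_c×3.22 term appears on both sides and cancels. Collect the known terms of each column as K = Σ(ρt)_known − 3.22 × (depth of known layers): K_1 = 103.17 − 3.22×36.2 = −13.394; K_2 = 8.1508 − 3.22×(0.439 + 35.87) = −108.76418.
Balance: K_1 = K_2 + 33×ρ, so ρ = (K_1 − K_2)/33 = 95.3702/33 = 2.89 g/cm³.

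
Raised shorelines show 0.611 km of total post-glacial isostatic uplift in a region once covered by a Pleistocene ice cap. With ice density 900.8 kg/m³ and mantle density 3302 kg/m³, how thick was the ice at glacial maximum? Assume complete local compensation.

u = t ρ_ice/ρ_m → t = u ρ_m/ρ_ice = 0.611 km × 3302/900.8 = 2.24 km.

2.24 km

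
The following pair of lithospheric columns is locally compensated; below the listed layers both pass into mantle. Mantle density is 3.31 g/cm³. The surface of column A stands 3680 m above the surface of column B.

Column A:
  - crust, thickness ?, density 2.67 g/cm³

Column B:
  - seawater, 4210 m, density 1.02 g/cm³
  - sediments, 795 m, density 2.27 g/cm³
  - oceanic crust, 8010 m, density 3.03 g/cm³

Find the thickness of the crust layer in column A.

Take the compensation level at the base of the deeper column (depth z_c below the surface of column A) and equate Σ ρ_i t_i down to z_c; mantle fills any gap and the z_c terms cancel.
Column A: x×2.67 + (z_c − 0 − x)×3.31
Column B: 3680×0 + 4210×1.02 + 795×2.27 + 8010×3.03 + (z_c − 3680 − 13015)×3.31
The z_c×3.31 term appears on both sides and cancels. Collect the known terms of each column as K = Σ(ρt)_known − 3.31 × (depth of known layers): K_A = 0 − 3.31×0 = 0; K_B = 30369.15 − 3.31×(3680 + 13015) = −24891.3.
Balance: K_A − x×(3.31 − 2.67) = K_B, so x = (K_A − K_B)/(3.31 − 2.67) = 24891.3/0.64 = 38900 m.

38900 m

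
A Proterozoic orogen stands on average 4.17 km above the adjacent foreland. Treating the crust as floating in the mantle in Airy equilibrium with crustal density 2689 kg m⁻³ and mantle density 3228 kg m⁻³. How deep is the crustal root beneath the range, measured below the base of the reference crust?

By Archimedes' principle applied to the lithosphere: the weight of the topography is balanced by the buoyancy of the root, ρ_c h = (ρ_m − ρ_c) r.
r = h · ρ_c / (ρ_m − ρ_c) = 4.17 km × 2689 / (3228 − 2689) = 20.8 km.

20.8 km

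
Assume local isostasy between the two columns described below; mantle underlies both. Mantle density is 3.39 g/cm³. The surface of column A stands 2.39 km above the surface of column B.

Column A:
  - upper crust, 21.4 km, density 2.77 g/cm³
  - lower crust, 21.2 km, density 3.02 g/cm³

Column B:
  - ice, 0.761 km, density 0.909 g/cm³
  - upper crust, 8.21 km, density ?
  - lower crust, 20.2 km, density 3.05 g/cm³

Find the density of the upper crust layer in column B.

2.87 g/cm³

Take the compensation level at the base of the deeper column (depth z_c below the surface of column A) and equate Σ ρ_i t_i down to z_c; mantle fills any gap and the z_c terms cancel.
Column A: 21.4×2.77 + 21.2×3.02 + (z_c − 42.6)×3.39
Column B: 2.39×0 + 0.761×0.909 + 8.21×ρ + 20.2×3.05 + (z_c − 2.39 − 29.171)×3.39
The z_c×3.39 term appears on both sides and cancels. Collect the known terms of each column as K = Σ(ρt)_known − 3.39 × (depth of known layers): K_A = 123.302 − 3.39×42.6 = −21.112; K_B = 62.301749 − 3.39×(2.39 + 29.171) = −44.690041.
Balance: K_A = K_B + 8.21×ρ, so ρ = (K_A − K_B)/8.21 = 23.578/8.21 = 2.87 g/cm³.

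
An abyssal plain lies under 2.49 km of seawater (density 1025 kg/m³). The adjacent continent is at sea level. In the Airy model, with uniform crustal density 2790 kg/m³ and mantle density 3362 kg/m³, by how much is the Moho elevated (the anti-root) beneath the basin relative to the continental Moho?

In Airy isostatic equilibrium: replacing crust with seawater at the top is compensated by replacing crust with mantle at the base: d (ρ_c − ρ_w) = a (ρ_m − ρ_c).
a = d (ρ_c − ρ_w)/(ρ_m − ρ_c) = 2.49 km × 1765/572 = 7.68 km.

7.68 km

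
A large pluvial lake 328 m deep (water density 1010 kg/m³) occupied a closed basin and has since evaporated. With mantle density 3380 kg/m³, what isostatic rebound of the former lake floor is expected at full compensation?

u = d ρ_w/ρ_m = 328 m × 1010/3380 = 98 m.

98 m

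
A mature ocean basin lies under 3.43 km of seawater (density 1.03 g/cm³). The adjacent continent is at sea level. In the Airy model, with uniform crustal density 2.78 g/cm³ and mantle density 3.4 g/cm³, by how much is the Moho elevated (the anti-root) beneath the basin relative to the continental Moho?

9.68 km

For local isostatic compensation: replacing crust with seawater at the top is compensated by replacing crust with mantle at the base: d (ρ_c − ρ_w) = a (ρ_m − ρ_c).
a = d (ρ_c − ρ_w)/(ρ_m − ρ_c) = 3.43 km × 1.75/0.62 = 9.68 km.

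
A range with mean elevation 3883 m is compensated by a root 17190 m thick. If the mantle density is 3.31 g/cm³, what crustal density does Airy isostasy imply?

2.7 g/cm³

ρ_c h = (ρ_m − ρ_c) r → ρ_c (h + r) = ρ_m r → ρ_c = ρ_m r / (h + r).
ρ_c = 3.31 × 17190 m / (3883 m + 17190 m) = 2.7 g/cm³.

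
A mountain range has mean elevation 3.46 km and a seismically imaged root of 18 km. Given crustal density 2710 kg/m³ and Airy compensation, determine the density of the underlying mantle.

3230 kg/m³

Airy balance: ρ_c h = (ρ_m − ρ_c) r → ρ_m = ρ_c (1 + h/r).
ρ_m = 2710 × (1 + 3.46 km/18 km) = 3230 kg/m³.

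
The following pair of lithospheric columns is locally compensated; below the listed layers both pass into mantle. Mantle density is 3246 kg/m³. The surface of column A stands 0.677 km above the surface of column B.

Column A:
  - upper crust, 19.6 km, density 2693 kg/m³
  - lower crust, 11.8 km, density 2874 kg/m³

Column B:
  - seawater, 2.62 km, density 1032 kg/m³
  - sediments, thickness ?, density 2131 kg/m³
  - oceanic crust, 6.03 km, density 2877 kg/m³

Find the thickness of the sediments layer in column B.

Take the compensation level at the base of the deeper column (depth z_c below the surface of column A) and equate Σ ρ_i t_i down to z_c; mantle fills any gap and the z_c terms cancel.
Column A: 19.6×2693 + 11.8×2874 + (z_c − 31.4)×3246
Column B: 0.677×0 + 2.62×1032 + x×2131 + 6.03×2877 + (z_c − 0.677 − 8.65 − x)×3246
The z_c×3246 term appears on both sides and cancels. Collect the known terms of each column as K = Σ(ρt)_known − 3246 × (depth of known layers): K_A = 86696 − 3246×31.4 = −15228.4; K_B = 20052.15 − 3246×(0.677 + 8.65) = −10223.292.
Balance: K_A = K_B − x×(3246 − 2131), so x = (K_B − K_A)/(3246 − 2131) = 5005.11/1115 = 4.49 km.

4.49 km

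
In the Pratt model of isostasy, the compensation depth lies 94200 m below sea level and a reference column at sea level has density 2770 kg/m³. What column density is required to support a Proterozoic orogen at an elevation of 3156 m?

2680 kg/m³

Pratt balance: ρ_ref D = ρ (D + h).
ρ = ρ_ref D/(D + h) = 2770 × 94200 m/(94200 m + 3156 m) = 2680 kg/m³.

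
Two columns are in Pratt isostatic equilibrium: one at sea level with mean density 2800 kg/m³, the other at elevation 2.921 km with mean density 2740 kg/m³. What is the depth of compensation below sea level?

ρ_ref D = ρ (D + h) → D (ρ_ref − ρ) = ρ h.
D = ρ h/(ρ_ref − ρ) = 2740 × 2.921 km/(2800 − 2740) = 133 km.

133 km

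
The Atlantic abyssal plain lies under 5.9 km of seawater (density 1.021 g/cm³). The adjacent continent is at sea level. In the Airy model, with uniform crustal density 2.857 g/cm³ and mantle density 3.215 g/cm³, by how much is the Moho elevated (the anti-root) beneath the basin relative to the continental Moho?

30.3 km

For local isostatic compensation: replacing crust with seawater at the top is compensated by replacing crust with mantle at the base: d (ρ_c − ρ_w) = a (ρ_m − ρ_c).
a = d (ρ_c − ρ_w)/(ρ_m − ρ_c) = 5.9 km × 1.836/0.358 = 30.3 km.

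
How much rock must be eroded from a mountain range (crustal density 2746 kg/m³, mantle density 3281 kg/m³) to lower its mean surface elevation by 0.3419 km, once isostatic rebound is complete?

2.1 km

Net drop Δ = e − u = e − e ρ_c/ρ_m = e (ρ_m − ρ_c)/ρ_m.
e = Δ ρ_m/(ρ_m − ρ_c) = 0.3419 km × 3281/535 = 2.1 km.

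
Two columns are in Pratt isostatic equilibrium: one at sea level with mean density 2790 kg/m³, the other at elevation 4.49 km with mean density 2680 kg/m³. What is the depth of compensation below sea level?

109 km

ρ_ref D = ρ (D + h) → D (ρ_ref − ρ) = ρ h.
D = ρ h/(ρ_ref − ρ) = 2680 × 4.49 km/(2790 − 2680) = 109 km.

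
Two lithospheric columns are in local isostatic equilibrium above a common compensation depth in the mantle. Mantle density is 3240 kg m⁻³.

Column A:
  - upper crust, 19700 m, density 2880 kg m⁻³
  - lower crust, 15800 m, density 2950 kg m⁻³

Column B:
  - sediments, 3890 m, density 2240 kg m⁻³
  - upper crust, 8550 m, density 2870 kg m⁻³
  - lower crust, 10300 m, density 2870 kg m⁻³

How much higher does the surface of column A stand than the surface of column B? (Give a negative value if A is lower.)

250 m

For any compensation level in the mantle, the mantle terms cancel and isostasy reduces to e = (Σt_A − Σt_B) − (Σ(ρt)_A − Σ(ρt)_B) / ρ_m.
Σt_A = 35500 m; Σt_B = 22740 m; Σ(ρt)_A = 103346000; Σ(ρt)_B = 62813100 (in m·kg m⁻³).
e = (35500 − 22740) − (103346000 − 62813100) / 3240 = 250 m.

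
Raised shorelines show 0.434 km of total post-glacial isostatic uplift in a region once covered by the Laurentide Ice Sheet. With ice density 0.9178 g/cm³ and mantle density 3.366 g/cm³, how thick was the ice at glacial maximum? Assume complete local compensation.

1.59 km

u = t ρ_ice/ρ_m → t = u ρ_m/ρ_ice = 0.434 km × 3.366/0.9178 = 1.59 km.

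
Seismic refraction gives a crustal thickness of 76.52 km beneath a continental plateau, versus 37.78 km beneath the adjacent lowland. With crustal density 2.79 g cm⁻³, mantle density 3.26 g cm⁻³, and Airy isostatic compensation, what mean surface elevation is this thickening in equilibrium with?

5.59 km

Excess crust Δ = 76.52 km − 37.78 km = 38.74 km, split between elevation h and root r with h + r = Δ.
Airy balance ρ_c h = (ρ_m − ρ_c) r gives r = h ρ_c/(ρ_m − ρ_c), so h (1 + ρ_c/(ρ_m − ρ_c)) = Δ, i.e. h = Δ (ρ_m − ρ_c)/ρ_m.
h = 38.74 km × 0.47/3.26 = 5.59 km.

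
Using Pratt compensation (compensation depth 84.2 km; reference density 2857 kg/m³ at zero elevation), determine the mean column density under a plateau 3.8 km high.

2730 kg/m³

Pratt balance: ρ_ref D = ρ (D + h).
ρ = ρ_ref D/(D + h) = 2857 × 84.2 km/(84.2 km + 3.8 km) = 2730 kg/m³.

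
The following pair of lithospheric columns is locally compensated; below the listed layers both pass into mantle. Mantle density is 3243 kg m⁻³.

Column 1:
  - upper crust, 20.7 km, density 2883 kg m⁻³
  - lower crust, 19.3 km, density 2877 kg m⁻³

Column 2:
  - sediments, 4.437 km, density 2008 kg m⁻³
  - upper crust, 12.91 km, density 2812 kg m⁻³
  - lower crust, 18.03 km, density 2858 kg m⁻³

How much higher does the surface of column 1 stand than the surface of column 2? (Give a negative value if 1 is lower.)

For any compensation level in the mantle, the mantle terms cancel and isostasy reduces to e = (Σt_1 − Σt_2) − (Σ(ρt)_1 − Σ(ρt)_2) / ρ_m.
Σt_1 = 40 km; Σt_2 = 35.377 km; Σ(ρt)_1 = 115204.2; Σ(ρt)_2 = 96742.156 (in km·kg m⁻³).
e = (40 − 35.377) − (115204.2 − 96742.156) / 3243 = −1.07 km.

−1.07 km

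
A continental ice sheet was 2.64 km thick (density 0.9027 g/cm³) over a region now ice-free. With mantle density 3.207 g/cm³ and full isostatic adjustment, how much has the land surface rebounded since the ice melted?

Removing the load lets mantle flow back in; uplift u satisfies ρ_ice t = ρ_m u.
u = t ρ_ice/ρ_m = 2.64 km × 0.9027/3.207 = 0.743 km.

0.743 km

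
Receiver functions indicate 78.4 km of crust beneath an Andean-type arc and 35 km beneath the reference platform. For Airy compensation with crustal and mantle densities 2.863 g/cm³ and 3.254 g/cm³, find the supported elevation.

Excess crust Δ = 78.4 km − 35 km = 43.4 km, split between elevation h and root r with h + r = Δ.
Airy balance ρ_c h = (ρ_m − ρ_c) r gives r = h ρ_c/(ρ_m − ρ_c), so h (1 + ρ_c/(ρ_m − ρ_c)) = Δ, i.e. h = Δ (ρ_m − ρ_c)/ρ_m.
h = 43.4 km × 0.391/3.254 = 5.21 km.

5.21 km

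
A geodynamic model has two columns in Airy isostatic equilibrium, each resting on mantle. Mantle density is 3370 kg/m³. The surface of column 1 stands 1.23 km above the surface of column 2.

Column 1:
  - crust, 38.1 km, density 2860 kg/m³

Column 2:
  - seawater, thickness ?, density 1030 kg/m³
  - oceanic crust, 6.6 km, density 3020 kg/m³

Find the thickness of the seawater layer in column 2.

Take the compensation level at the base of the deeper column (depth z_c below the surface of column 1) and equate Σ ρ_i t_i down to z_c; mantle fills any gap and the z_c terms cancel.
Column 1: 38.1×2860 + (z_c − 38.1)×3370
Column 2: 1.23×0 + x×1030 + 6.6×3020 + (z_c − 1.23 − 6.6 − x)×3370
The z_c×3370 term appears on both sides and cancels. Collect the known terms of each column as K = Σ(ρt)_known − 3370 × (depth of known layers): K_1 = 108966 − 3370×38.1 = −19431; K_2 = 19932 − 3370×(1.23 + 6.6) = −6455.1.
Balance: K_1 = K_2 − x×(3370 − 1030), so x = (K_2 − K_1)/(3370 − 1030) = 12975.9/2340 = 5.55 km.

5.55 km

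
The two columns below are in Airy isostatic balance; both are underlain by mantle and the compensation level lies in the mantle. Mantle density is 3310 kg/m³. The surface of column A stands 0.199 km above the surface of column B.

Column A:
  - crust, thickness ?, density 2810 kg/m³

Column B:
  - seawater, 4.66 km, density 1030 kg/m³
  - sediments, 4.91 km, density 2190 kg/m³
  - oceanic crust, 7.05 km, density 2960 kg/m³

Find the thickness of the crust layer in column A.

Take the compensation level at the base of the deeper column (depth z_c below the surface of column A) and equate Σ ρ_i t_i down to z_c; mantle fills any gap and the z_c terms cancel.
Column A: x×2810 + (z_c − 0 − x)×3310
Column B: 0.199×0 + 4.66×1030 + 4.91×2190 + 7.05×2960 + (z_c − 0.199 − 16.62)×3310
The z_c×3310 term appears on both sides and cancels. Collect the known terms of each column as K = Σ(ρt)_known − 3310 × (depth of known layers): K_A = 0 − 3310×0 = 0; K_B = 36420.7 − 3310×(0.199 + 16.62) = −19250.19.
Balance: K_A − x×(3310 − 2810) = K_B, so x = (K_A − K_B)/(3310 − 2810) = 19250.2/500 = 38.5 km.

38.5 km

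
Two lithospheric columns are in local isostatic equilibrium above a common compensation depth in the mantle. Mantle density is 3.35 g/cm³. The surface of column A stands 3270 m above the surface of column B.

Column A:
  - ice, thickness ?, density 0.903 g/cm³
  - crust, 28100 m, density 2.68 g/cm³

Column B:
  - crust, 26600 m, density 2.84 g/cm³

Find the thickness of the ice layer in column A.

2330 m

Take the compensation level at the base of the deeper column (depth z_c below the surface of column A) and equate Σ ρ_i t_i down to z_c; mantle fills any gap and the z_c terms cancel.
Column A: x×0.903 + 28100×2.68 + (z_c − 28100 − x)×3.35
Column B: 3270×0 + 26600×2.84 + (z_c − 3270 − 26600)×3.35
The z_c×3.35 term appears on both sides and cancels. Collect the known terms of each column as K = Σ(ρt)_known − 3.35 × (depth of known layers): K_A = 75308 − 3.35×28100 = −18827; K_B = 75544 − 3.35×(3270 + 26600) = −24520.5.
Balance: K_A − x×(3.35 − 0.903) = K_B, so x = (K_A − K_B)/(3.35 − 0.903) = 5693.5/2.447 = 2330 m.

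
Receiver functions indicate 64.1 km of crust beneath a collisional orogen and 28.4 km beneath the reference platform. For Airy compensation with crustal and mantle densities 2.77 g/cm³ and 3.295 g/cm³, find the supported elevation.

Excess crust Δ = 64.1 km − 28.4 km = 35.7 km, split between elevation h and root r with h + r = Δ.
Airy balance ρ_c h = (ρ_m − ρ_c) r gives r = h ρ_c/(ρ_m − ρ_c), so h (1 + ρ_c/(ρ_m − ρ_c)) = Δ, i.e. h = Δ (ρ_m − ρ_c)/ρ_m.
h = 35.7 km × 0.525/3.295 = 5.69 km.

5.69 km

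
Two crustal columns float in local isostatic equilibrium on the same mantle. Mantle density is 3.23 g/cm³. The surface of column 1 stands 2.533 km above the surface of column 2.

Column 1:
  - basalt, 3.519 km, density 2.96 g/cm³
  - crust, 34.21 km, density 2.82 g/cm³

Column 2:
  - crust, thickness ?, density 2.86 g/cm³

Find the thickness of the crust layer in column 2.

Take the compensation level at the base of the deeper column (depth z_c below the surface of column 1) and equate Σ ρ_i t_i down to z_c; mantle fills any gap and the z_c terms cancel.
Column 1: 3.519×2.96 + 34.21×2.82 + (z_c − 37.729)×3.23
Column 2: 2.533×0 + x×2.86 + (z_c − 2.533 − 0 − x)×3.23
The z_c×3.23 term appears on both sides and cancels. Collect the known terms of each column as K = Σ(ρt)_known − 3.23 × (depth of known layers): K_1 = 106.88844 − 3.23×37.729 = −14.97623; K_2 = 0 − 3.23×(2.533 + 0) = −8.18159.
Balance: K_1 = K_2 − x×(3.23 − 2.86), so x = (K_2 − K_1)/(3.23 − 2.86) = 6.79464/0.37 = 18.4 km.

18.4 km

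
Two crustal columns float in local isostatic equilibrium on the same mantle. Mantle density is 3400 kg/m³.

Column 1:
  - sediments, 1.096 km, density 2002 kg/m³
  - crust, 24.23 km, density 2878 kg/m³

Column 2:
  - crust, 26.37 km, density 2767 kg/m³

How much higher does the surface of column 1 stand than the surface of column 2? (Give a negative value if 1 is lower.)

−0.739 km

For any compensation level in the mantle, the mantle terms cancel and isostasy reduces to e = (Σt_1 − Σt_2) − (Σ(ρt)_1 − Σ(ρt)_2) / ρ_m.
Σt_1 = 25.326 km; Σt_2 = 26.37 km; Σ(ρt)_1 = 71928.132; Σ(ρt)_2 = 72965.79 (in km·kg/m³).
e = (25.326 − 26.37) − (71928.132 − 72965.79) / 3400 = −0.739 km.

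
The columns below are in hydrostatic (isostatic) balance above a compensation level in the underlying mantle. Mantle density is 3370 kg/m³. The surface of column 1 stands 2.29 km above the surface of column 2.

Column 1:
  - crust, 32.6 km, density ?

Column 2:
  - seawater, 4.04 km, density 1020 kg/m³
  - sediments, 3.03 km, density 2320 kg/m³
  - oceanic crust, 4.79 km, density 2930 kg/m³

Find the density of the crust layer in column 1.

Take the compensation level at the base of the deeper column (depth z_c below the surface of column 1) and equate Σ ρ_i t_i down to z_c; mantle fills any gap and the z_c terms cancel.
Column 1: 32.6×ρ + (z_c − 32.6)×3370
Column 2: 2.29×0 + 4.04×1020 + 3.03×2320 + 4.79×2930 + (z_c − 2.29 − 11.86)×3370
The z_c×3370 term appears on both sides and cancels. Collect the known terms of each column as K = Σ(ρt)_known − 3370 × (depth of known layers): K_1 = 0 − 3370×32.6 = −109862; K_2 = 25185.1 − 3370×(2.29 + 11.86) = −22500.4.
Balance: K_1 + 32.6×ρ = K_2, so ρ = (K_2 − K_1)/32.6 = 87361.6/32.6 = 2680 kg/m³.

2680 kg/m³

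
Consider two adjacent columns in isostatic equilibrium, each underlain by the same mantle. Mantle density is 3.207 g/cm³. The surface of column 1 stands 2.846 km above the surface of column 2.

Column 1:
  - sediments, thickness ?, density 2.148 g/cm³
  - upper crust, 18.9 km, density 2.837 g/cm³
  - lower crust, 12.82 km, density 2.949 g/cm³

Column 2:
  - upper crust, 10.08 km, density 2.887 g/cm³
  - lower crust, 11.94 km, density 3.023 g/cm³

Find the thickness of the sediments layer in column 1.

Take the compensation level at the base of the deeper column (depth z_c below the surface of column 1) and equate Σ ρ_i t_i down to z_c; mantle fills any gap and the z_c terms cancel.
Column 1: x×2.148 + 18.9×2.837 + 12.82×2.949 + (z_c − 31.72 − x)×3.207
Column 2: 2.846×0 + 10.08×2.887 + 11.94×3.023 + (z_c − 2.846 − 22.02)×3.207
The z_c×3.207 term appears on both sides and cancels. Collect the known terms of each column as K = Σ(ρt)_known − 3.207 × (depth of known layers): K_1 = 91.42548 − 3.207×31.72 = −10.30056; K_2 = 65.19558 − 3.207×(2.846 + 22.02) = −14.549682.
Balance: K_1 − x×(3.207 − 2.148) = K_2, so x = (K_1 − K_2)/(3.207 − 2.148) = 4.24912/1.059 = 4.01 km.

4.01 km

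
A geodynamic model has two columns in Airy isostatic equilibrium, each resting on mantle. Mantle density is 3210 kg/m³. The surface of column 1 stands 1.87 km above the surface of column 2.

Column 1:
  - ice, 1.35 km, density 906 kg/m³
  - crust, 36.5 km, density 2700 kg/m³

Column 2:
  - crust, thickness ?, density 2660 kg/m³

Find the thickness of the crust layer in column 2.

28.6 km

Take the compensation level at the base of the deeper column (depth z_c below the surface of column 1) and equate Σ ρ_i t_i down to z_c; mantle fills any gap and the z_c terms cancel.
Column 1: 1.35×906 + 36.5×2700 + (z_c − 37.85)×3210
Column 2: 1.87×0 + x×2660 + (z_c − 1.87 − 0 − x)×3210
The z_c×3210 term appears on both sides and cancels. Collect the known terms of each column as K = Σ(ρt)_known − 3210 × (depth of known layers): K_1 = 99773.1 − 3210×37.85 = −21725.4; K_2 = 0 − 3210×(1.87 + 0) = −6002.7.
Balance: K_1 = K_2 − x×(3210 − 2660), so x = (K_2 − K_1)/(3210 − 2660) = 15722.7/550 = 28.6 km.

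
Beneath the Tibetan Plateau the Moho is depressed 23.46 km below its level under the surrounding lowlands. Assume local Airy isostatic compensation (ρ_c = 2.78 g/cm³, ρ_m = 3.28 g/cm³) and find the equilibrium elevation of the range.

4.22 km

For local isostatic compensation: ρ_c h = (ρ_m − ρ_c) r.
h = r (ρ_m − ρ_c) / ρ_c = 23.46 km × (3.28 − 2.78) / 2.78 = 4.22 km.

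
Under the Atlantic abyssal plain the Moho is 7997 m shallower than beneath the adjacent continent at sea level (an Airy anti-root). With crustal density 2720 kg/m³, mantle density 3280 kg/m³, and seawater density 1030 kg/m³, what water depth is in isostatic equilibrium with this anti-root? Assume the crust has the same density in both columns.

Replacing a thickness d of crust by seawater at the top must be balanced by replacing crust with mantle at the base: d (ρ_c − ρ_w) = a (ρ_m − ρ_c).
d = a (ρ_m − ρ_c)/(ρ_c − ρ_w) = 7997 m × 560/1690 = 2650 m.

2650 m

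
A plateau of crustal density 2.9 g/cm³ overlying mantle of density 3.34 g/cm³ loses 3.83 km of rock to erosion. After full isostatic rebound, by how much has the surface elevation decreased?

Rebound u = e ρ_c/ρ_m = 3.83 km × 2.9/3.34 = 3.325 km.
Net surface drop = e − u = 3.83 km − 3.325 km = e (ρ_m − ρ_c)/ρ_m = 0.505 km.

0.505 km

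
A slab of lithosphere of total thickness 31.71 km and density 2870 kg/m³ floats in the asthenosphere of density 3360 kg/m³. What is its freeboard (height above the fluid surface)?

4.62 km

Floating equilibrium: submerged depth d = t ρ_obj/ρ_fluid = 31.71 km × 2870/3360 = 27.09 km.
Freeboard = t − d = 31.71 km − 27.09 km = 4.62 km.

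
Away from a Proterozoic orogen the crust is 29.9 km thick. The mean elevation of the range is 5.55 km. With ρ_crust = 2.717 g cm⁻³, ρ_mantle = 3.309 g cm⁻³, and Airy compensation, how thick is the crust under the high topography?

60.9 km

Root depth r = h ρ_c / (ρ_m − ρ_c) = 5.55 km × 2.717 / 0.592 = 25.47 km.
Total thickness = T + h + r = 29.9 km + 5.55 km + 25.47 km = 60.9 km.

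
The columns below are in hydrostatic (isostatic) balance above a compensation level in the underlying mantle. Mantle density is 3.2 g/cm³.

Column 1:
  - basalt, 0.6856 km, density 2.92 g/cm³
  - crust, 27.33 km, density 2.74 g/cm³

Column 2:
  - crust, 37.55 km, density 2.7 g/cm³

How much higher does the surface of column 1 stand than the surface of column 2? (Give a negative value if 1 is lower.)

For any compensation level in the mantle, the mantle terms cancel and isostasy reduces to e = (Σt_1 − Σt_2) − (Σ(ρt)_1 − Σ(ρt)_2) / ρ_m.
Σt_1 = 28.0156 km; Σt_2 = 37.55 km; Σ(ρt)_1 = 76.886152; Σ(ρt)_2 = 101.385 (in km·g/cm³).
e = (28.0156 − 37.55) − (76.886152 − 101.385) / 3.2 = −1.88 km.

−1.88 km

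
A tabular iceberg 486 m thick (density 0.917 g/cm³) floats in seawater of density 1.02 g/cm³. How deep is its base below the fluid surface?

437 m

Draft d = t ρ_obj/ρ_fluid = 486 m × 0.917/1.02 = 437 m.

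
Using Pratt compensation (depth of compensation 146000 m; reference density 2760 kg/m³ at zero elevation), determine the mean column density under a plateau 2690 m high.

Pratt balance: ρ_ref D = ρ (D + h).
ρ = ρ_ref D/(D + h) = 2760 × 146000 m/(146000 m + 2690 m) = 2710 kg/m³.

2710 kg/m³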